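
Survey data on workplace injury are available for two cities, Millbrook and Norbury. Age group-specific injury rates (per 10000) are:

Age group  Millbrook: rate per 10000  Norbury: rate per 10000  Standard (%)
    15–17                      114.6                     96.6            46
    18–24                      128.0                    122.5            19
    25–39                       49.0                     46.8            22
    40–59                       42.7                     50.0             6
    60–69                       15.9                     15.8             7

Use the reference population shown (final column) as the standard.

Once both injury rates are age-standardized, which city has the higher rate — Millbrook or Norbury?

Millbrook

Standard weights: 0.46, 0.19, 0.22, 0.06, 0.07.
Millbrook: 0.4600×114.6 + 0.1900×128.0 + 0.2200×49.0 + 0.0600×42.7 + 0.0700×15.9 = 91.4910 per 10000.
Norbury: 0.4600×96.6 + 0.1900×122.5 + 0.2200×46.8 + 0.0600×50.0 + 0.0700×15.8 = 82.1130 per 10000.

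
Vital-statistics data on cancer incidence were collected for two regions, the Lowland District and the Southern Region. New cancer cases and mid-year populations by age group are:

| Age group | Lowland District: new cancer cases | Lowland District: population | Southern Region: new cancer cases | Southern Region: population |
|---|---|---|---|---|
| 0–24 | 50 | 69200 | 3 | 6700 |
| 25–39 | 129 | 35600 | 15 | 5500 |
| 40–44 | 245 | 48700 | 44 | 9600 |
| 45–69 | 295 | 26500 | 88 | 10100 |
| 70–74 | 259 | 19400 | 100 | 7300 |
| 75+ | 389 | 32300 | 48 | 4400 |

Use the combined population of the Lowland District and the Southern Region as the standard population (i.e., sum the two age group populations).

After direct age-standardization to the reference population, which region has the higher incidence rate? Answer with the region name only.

Age-specific rates per 100000 for the Lowland District: 72.25, 362.36, 503.08, 1113.21, 1335.05, 1204.33.
For the Southern Region: 44.78, 272.73, 458.33, 871.29, 1369.86, 1090.91.
Combined standard total = 275300; weights = 0.2757, 0.1493, 0.2118, 0.1329, 0.0970, 0.1333.
The Lowland District: 0.2757×72.25 + 0.1493×362.36 + 0.2118×503.08 + 0.1329×1113.21 + 0.0970×1335.05 + 0.1333×1204.33 = 618.5797 per 100000.
The Southern Region: 0.2757×44.78 + 0.1493×272.73 + 0.2118×458.33 + 0.1329×871.29 + 0.0970×1369.86 + 0.1333×1090.91 = 544.2399 per 100000.
The crude rates (589.99 vs 683.49) would put the Southern Region higher, but that reflects its age composition; once standardized to a common age structure, the Lowland District has the higher underlying rate.

Lowland District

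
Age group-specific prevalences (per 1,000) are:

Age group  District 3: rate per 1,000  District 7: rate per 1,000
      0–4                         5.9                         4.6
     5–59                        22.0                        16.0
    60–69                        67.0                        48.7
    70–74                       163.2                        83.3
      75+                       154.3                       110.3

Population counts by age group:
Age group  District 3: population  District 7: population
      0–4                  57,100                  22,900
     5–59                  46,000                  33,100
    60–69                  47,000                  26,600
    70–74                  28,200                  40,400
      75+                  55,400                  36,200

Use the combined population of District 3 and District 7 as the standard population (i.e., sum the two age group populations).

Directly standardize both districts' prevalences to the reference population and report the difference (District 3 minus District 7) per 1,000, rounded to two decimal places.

Combined standard total = 392,900; weights = 0.2036, 0.2013, 0.1873, 0.1746, 0.2331.
District 3: 0.2036×5.9 + 0.2013×22.0 + 0.1873×67.0 + 0.1746×163.2 + 0.2331×154.3 = 82.6490 per 1,000.
District 7: 0.2036×4.6 + 0.2013×16.0 + 0.1873×48.7 + 0.1746×83.3 + 0.2331×110.3 = 53.5398 per 1,000.
Difference = 82.6490 − 53.5398 = 29.1092.

29.11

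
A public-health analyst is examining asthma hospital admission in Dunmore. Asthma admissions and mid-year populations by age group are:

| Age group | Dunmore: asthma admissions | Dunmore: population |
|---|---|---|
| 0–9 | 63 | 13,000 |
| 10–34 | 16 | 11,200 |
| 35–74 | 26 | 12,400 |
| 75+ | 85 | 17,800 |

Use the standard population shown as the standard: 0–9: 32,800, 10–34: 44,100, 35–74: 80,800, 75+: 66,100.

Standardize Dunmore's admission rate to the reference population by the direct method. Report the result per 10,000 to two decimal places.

31.59

Age-specific rates per 10,000 for Dunmore: 48.46, 14.29, 20.97, 47.75.
Standard total = 223,800; weights = 0.1466, 0.1971, 0.3610, 0.2954.
Standardized rate: 0.1466×48.46 + 0.1971×14.29 + 0.3610×20.97 + 0.2954×47.75 = 31.5916 per 10,000.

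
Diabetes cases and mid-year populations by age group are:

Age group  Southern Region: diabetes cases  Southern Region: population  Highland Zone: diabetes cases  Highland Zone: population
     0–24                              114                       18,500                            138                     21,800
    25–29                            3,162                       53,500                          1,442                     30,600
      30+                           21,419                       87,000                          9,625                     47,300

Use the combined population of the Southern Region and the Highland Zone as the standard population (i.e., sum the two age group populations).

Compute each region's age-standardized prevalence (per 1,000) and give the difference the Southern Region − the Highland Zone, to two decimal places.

Age-specific rates per 1,000 for the Southern Region: 6.162, 59.103, 246.195.
For the Highland Zone: 6.330, 47.124, 203.488.
Combined standard total = 258,700; weights = 0.1558, 0.3251, 0.5191.
The Southern Region: 0.1558×6.162 + 0.3251×59.103 + 0.5191×246.195 = 147.9819 per 1,000.
The Highland Zone: 0.1558×6.330 + 0.3251×47.124 + 0.5191×203.488 = 121.9433 per 1,000.
Difference = 147.9819 − 121.9433 = 26.0386.

26.04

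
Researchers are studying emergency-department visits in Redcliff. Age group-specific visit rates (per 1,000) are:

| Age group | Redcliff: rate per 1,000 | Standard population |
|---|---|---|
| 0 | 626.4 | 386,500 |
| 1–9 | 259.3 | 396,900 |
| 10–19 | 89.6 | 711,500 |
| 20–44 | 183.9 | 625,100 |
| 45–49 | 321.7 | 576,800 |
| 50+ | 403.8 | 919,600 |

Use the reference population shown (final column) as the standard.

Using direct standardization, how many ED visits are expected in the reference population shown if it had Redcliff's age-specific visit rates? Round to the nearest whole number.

1080617

Expected ED visits = Σ (standard pop × age-specific rate ÷ 1,000)
= 386,500×626.4/1,000 + 396,900×259.3/1,000 + 711,500×89.6/1,000 + 625,100×183.9/1,000 + 576,800×321.7/1,000 + 919,600×403.8/1,000
= 242103.60 + 102916.17 + 63750.40 + 114955.89 + 185556.56 + 371334.48 = 1080617.10.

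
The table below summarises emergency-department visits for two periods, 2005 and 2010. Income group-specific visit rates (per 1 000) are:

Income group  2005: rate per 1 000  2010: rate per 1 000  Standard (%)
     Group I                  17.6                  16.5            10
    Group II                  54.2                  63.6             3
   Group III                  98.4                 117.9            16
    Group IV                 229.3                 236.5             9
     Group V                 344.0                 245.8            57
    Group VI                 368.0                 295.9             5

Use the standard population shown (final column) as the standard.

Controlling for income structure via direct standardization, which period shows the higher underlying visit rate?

2005

Standard weights: 0.10, 0.03, 0.16, 0.09, 0.57, 0.05.
2005: 0.1000×17.6 + 0.0300×54.2 + 0.1600×98.4 + 0.0900×229.3 + 0.5700×344.0 + 0.0500×368.0 = 254.2470 per 1 000.
2010: 0.1000×16.5 + 0.0300×63.6 + 0.1600×117.9 + 0.0900×236.5 + 0.5700×245.8 + 0.0500×295.9 = 198.6080 per 1 000.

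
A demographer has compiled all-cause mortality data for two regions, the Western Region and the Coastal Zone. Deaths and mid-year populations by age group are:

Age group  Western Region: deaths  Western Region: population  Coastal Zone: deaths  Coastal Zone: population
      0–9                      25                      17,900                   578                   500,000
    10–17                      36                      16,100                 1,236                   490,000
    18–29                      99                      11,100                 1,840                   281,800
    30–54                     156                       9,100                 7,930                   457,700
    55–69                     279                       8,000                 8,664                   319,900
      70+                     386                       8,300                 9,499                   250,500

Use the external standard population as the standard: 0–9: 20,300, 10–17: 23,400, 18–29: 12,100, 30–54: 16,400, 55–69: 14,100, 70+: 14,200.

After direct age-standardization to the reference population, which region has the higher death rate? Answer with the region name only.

Western Region

Age-specific rates per 100,000 for the Western Region: 139.66, 223.60, 891.89, 1714.29, 3487.50, 4650.60.
For the Coastal Zone: 115.60, 252.24, 652.95, 1732.58, 2708.35, 3792.02.
Standard total = 100,500; weights = 0.2020, 0.2328, 0.1204, 0.1632, 0.1403, 0.1413.
The Western Region: 0.2020×139.66 + 0.2328×223.60 + 0.1204×891.89 + 0.1632×1714.29 + 0.1403×3487.50 + 0.1413×4650.60 = 1613.7908 per 100,000.
The Coastal Zone: 0.2020×115.60 + 0.2328×252.24 + 0.1204×652.95 + 0.1632×1732.58 + 0.1403×2708.35 + 0.1413×3792.02 = 1359.1881 per 100,000.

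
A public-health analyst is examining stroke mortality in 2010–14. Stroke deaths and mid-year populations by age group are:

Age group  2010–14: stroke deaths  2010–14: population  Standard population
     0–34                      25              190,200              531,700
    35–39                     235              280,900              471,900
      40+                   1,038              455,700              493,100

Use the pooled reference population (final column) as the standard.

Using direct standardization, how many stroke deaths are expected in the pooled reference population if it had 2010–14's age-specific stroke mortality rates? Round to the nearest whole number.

Age-specific rates per 100,000 for 2010–14: 13.14, 83.66, 227.78.
Expected stroke deaths = Σ (standard pop × age-specific rate ÷ 100,000)
= 531,700×13.14/100,000 + 471,900×83.66/100,000 + 493,100×227.78/100,000
= 69.89 + 394.79 + 1123.19 = 1587.87.

1588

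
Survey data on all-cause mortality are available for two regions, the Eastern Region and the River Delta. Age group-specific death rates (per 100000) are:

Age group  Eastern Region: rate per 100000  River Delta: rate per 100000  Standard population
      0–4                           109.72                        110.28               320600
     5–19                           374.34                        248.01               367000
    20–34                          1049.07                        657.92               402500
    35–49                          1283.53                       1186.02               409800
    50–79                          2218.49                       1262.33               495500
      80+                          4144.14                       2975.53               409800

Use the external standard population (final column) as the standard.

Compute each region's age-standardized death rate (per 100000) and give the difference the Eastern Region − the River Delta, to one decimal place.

497.4

Standard total = 2405200; weights = 0.1333, 0.1526, 0.1673, 0.1704, 0.2060, 0.1704.
The Eastern Region: 0.1333×109.72 + 0.1526×374.34 + 0.1673×1049.07 + 0.1704×1283.53 + 0.2060×2218.49 + 0.1704×4144.14 = 1629.1080 per 100000.
The River Delta: 0.1333×110.28 + 0.1526×248.01 + 0.1673×657.92 + 0.1704×1186.02 + 0.2060×1262.33 + 0.1704×2975.53 = 1131.7462 per 100000.
Difference = 1629.1080 − 1131.7462 = 497.3618.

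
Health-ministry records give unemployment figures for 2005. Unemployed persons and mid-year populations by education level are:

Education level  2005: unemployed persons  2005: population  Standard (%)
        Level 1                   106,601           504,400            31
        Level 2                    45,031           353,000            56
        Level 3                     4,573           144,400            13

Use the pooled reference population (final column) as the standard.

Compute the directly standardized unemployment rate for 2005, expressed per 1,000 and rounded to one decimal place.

141.1

Education-specific rates per 1,000 for 2005: 211.342, 127.567, 31.669.
Standard weights: 0.31, 0.56, 0.13.
Standardized rate: 0.3100×211.342 + 0.5600×127.567 + 0.1300×31.669 = 141.0703 per 1,000.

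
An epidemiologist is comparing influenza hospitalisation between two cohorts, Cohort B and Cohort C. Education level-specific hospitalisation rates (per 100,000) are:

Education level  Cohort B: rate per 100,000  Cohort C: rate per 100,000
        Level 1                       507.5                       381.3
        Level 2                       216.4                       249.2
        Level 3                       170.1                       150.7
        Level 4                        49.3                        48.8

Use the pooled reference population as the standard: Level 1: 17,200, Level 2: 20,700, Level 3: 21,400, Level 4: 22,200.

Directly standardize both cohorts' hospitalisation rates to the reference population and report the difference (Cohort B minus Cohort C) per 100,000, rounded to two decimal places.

23.53

Standard total = 81,500; weights = 0.2110, 0.2540, 0.2626, 0.2724.
Cohort B: 0.2110×507.5 + 0.2540×216.4 + 0.2626×170.1 + 0.2724×49.3 = 220.1605 per 100,000.
Cohort C: 0.2110×381.3 + 0.2540×249.2 + 0.2626×150.7 + 0.2724×48.8 = 196.6275 per 100,000.
Difference = 220.1605 − 196.6275 = 23.5330.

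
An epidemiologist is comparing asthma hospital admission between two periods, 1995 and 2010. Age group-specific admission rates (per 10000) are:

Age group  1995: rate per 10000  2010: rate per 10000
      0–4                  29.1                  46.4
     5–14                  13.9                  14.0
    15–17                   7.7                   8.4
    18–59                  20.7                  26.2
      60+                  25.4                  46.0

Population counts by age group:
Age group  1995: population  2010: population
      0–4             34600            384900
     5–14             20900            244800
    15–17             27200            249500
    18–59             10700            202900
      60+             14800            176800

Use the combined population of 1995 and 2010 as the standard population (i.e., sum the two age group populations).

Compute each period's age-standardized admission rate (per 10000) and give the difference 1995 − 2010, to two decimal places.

-9.22

Combined standard total = 1367100; weights = 0.3069, 0.1944, 0.2024, 0.1562, 0.1402.
1995: 0.3069×29.1 + 0.1944×13.9 + 0.2024×7.7 + 0.1562×20.7 + 0.1402×25.4 = 19.9835 per 10000.
2010: 0.3069×46.4 + 0.1944×14.0 + 0.2024×8.4 + 0.1562×26.2 + 0.1402×46.0 = 29.1996 per 10000.
Difference = 19.9835 − 29.1996 = -9.2161.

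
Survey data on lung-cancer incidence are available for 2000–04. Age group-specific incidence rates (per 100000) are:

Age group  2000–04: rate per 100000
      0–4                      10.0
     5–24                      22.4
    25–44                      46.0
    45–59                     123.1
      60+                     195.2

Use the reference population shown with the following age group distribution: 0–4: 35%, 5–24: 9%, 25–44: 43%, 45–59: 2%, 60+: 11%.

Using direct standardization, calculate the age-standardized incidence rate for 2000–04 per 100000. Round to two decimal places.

Standard weights: 0.35, 0.09, 0.43, 0.02, 0.11.
Standardized rate: 0.3500×10.0 + 0.0900×22.4 + 0.4300×46.0 + 0.0200×123.1 + 0.1100×195.2 = 49.2300 per 100000.

49.23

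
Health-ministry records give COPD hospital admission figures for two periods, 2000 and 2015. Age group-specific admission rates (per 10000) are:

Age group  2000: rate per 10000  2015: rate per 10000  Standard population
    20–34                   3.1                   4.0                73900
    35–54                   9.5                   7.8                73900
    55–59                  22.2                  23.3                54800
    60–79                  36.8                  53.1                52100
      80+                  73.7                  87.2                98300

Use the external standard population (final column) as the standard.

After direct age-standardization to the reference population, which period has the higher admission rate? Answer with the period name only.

2015

Standard total = 353000; weights = 0.2093, 0.2093, 0.1552, 0.1476, 0.2785.
2000: 0.2093×3.1 + 0.2093×9.5 + 0.1552×22.2 + 0.1476×36.8 + 0.2785×73.7 = 32.0388 per 10000.
2015: 0.2093×4.0 + 0.2093×7.8 + 0.1552×23.3 + 0.1476×53.1 + 0.2785×87.2 = 38.2072 per 10000.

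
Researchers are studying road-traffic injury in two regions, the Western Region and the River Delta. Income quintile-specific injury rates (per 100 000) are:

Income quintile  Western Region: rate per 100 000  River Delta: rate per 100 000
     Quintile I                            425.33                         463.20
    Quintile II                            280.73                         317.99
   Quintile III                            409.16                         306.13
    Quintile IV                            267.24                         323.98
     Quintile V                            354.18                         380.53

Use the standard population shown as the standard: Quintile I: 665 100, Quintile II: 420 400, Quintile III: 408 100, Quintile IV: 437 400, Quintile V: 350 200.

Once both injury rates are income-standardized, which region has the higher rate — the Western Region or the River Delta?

River Delta

Standard total = 2 281 200; weights = 0.2916, 0.1843, 0.1789, 0.1917, 0.1535.
The Western Region: 0.2916×425.33 + 0.1843×280.73 + 0.1789×409.16 + 0.1917×267.24 + 0.1535×354.18 = 354.5540 per 100 000.
The River Delta: 0.2916×463.20 + 0.1843×317.99 + 0.1789×306.13 + 0.1917×323.98 + 0.1535×380.53 = 368.9547 per 100 000.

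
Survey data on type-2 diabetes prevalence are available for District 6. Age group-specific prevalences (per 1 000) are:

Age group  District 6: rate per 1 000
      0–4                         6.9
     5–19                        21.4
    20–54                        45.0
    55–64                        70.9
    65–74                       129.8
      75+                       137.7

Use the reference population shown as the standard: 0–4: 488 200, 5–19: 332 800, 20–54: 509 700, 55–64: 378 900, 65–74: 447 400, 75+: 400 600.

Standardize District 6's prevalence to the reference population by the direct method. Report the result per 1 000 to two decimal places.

Standard total = 2 557 600; weights = 0.1909, 0.1301, 0.1993, 0.1481, 0.1749, 0.1566.
Standardized rate: 0.1909×6.9 + 0.1301×21.4 + 0.1993×45.0 + 0.1481×70.9 + 0.1749×129.8 + 0.1566×137.7 = 67.8473 per 1 000.

67.85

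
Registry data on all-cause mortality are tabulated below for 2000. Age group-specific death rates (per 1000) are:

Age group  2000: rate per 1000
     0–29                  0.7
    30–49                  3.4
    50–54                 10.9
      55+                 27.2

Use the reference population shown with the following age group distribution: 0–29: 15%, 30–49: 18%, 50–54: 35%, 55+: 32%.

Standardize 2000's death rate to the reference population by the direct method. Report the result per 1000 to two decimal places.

13.24

Standard weights: 0.15, 0.18, 0.35, 0.32.
Standardized rate: 0.1500×0.7 + 0.1800×3.4 + 0.3500×10.9 + 0.3200×27.2 = 13.2360 per 1000.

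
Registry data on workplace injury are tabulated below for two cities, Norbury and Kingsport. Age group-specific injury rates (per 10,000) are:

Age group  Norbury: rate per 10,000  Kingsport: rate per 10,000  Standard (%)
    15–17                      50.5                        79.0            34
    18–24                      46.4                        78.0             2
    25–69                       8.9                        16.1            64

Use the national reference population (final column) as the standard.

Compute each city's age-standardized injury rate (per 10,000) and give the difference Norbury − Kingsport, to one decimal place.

Standard weights: 0.34, 0.02, 0.64.
Norbury: 0.3400×50.5 + 0.0200×46.4 + 0.6400×8.9 = 23.7940 per 10,000.
Kingsport: 0.3400×79.0 + 0.0200×78.0 + 0.6400×16.1 = 38.7240 per 10,000.
Difference = 23.7940 − 38.7240 = -14.9300.

-14.9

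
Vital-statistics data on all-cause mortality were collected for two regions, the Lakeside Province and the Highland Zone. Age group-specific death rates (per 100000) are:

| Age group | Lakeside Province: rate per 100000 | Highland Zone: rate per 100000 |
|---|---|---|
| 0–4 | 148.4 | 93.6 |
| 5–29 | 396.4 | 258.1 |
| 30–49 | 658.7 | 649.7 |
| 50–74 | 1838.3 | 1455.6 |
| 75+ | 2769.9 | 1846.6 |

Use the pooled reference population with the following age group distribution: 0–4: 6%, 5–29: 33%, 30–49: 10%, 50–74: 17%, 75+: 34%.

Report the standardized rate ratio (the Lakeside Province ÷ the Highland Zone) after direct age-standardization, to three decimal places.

1.416

Standard weights: 0.06, 0.33, 0.10, 0.17, 0.34.
The Lakeside Province: 0.0600×148.4 + 0.3300×396.4 + 0.1000×658.7 + 0.1700×1838.3 + 0.3400×2769.9 = 1459.8630 per 100000.
The Highland Zone: 0.0600×93.6 + 0.3300×258.1 + 0.1000×649.7 + 0.1700×1455.6 + 0.3400×1846.6 = 1031.0550 per 100000.
Ratio = 1459.8630 ÷ 1031.0550 = 1.41589.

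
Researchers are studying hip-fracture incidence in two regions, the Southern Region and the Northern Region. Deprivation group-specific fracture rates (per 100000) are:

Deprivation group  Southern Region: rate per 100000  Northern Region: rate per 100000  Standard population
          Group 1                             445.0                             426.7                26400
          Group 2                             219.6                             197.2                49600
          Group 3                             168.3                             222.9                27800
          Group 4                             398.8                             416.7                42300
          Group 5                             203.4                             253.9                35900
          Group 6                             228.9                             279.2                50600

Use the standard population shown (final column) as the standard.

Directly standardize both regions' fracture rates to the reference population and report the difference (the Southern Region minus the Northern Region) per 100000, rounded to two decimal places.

Standard total = 232600; weights = 0.1135, 0.2132, 0.1195, 0.1819, 0.1543, 0.2175.
The Southern Region: 0.1135×445.0 + 0.2132×219.6 + 0.1195×168.3 + 0.1819×398.8 + 0.1543×203.4 + 0.2175×228.9 = 271.1631 per 100000.
The Northern Region: 0.1135×426.7 + 0.2132×197.2 + 0.1195×222.9 + 0.1819×416.7 + 0.1543×253.9 + 0.2175×279.2 = 292.8270 per 100000.
Difference = 271.1631 − 292.8270 = -21.6639.

-21.66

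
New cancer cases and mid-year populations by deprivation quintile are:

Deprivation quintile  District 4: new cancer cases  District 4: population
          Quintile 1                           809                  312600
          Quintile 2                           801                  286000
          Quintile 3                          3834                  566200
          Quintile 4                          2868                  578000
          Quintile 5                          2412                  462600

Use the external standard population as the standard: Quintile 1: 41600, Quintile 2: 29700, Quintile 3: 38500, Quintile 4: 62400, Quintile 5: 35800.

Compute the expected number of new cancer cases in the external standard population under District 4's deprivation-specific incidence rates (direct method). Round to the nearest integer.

Deprivation-specific rates per 100000 for District 4: 258.80, 280.07, 677.15, 496.19, 521.40.
Expected new cancer cases = Σ (standard pop × deprivation-specific rate ÷ 100000)
= 41600×258.80/100000 + 29700×280.07/100000 + 38500×677.15/100000 + 62400×496.19/100000 + 35800×521.40/100000
= 107.66 + 83.18 + 260.70 + 309.62 + 186.66 = 947.83.

948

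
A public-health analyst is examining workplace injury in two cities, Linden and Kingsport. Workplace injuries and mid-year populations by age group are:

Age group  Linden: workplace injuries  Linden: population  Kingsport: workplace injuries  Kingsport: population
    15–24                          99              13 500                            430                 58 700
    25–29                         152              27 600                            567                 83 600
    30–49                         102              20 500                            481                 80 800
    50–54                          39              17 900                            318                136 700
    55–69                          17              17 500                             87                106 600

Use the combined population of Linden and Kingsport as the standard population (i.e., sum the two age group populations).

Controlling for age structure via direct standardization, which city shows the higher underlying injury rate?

Kingsport

Age-specific rates per 10 000 for Linden: 73.33, 55.07, 49.76, 21.79, 9.71.
For Kingsport: 73.25, 67.82, 59.53, 23.26, 8.16.
Combined standard total = 563 400; weights = 0.1282, 0.1974, 0.1798, 0.2744, 0.2203.
Linden: 0.1282×73.33 + 0.1974×55.07 + 0.1798×49.76 + 0.2744×21.79 + 0.2203×9.71 = 37.3322 per 10 000.
Kingsport: 0.1282×73.25 + 0.1974×67.82 + 0.1798×59.53 + 0.2744×23.26 + 0.2203×8.16 = 41.6585 per 10 000.
The crude rates (42.16 vs 40.37) would put Linden higher, but that reflects its age composition; once standardized to a common age structure, Kingsport has the higher underlying rate.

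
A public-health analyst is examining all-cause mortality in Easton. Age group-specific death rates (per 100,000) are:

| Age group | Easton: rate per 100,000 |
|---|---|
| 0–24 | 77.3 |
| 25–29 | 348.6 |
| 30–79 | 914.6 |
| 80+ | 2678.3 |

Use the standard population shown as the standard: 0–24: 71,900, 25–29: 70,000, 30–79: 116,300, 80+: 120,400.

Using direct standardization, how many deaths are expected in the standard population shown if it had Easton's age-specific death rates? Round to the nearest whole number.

Expected deaths = Σ (standard pop × age-specific rate ÷ 100,000)
= 71,900×77.3/100,000 + 70,000×348.6/100,000 + 116,300×914.6/100,000 + 120,400×2678.3/100,000
= 55.58 + 244.02 + 1063.68 + 3224.67 = 4587.95.

4588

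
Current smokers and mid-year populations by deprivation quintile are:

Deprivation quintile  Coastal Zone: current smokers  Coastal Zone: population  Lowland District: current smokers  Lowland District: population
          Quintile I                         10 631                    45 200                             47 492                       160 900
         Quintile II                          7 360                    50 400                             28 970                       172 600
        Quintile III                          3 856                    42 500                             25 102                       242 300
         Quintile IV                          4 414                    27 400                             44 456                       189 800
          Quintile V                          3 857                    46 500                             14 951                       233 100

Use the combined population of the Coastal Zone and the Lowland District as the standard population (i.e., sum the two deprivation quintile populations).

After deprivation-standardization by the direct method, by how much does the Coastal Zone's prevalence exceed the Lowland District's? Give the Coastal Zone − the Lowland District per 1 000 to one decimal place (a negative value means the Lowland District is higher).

Deprivation-specific rates per 1 000 for the Coastal Zone: 235.199, 146.032, 90.729, 161.095, 82.946.
For the Lowland District: 295.165, 167.845, 103.599, 234.226, 64.140.
Combined standard total = 1 210 700; weights = 0.1702, 0.1842, 0.2352, 0.1794, 0.2309.
The Coastal Zone: 0.1702×235.199 + 0.1842×146.032 + 0.2352×90.729 + 0.1794×161.095 + 0.2309×82.946 = 136.3351 per 1 000.
The Lowland District: 0.1702×295.165 + 0.1842×167.845 + 0.2352×103.599 + 0.1794×234.226 + 0.2309×64.140 = 162.3648 per 1 000.
Difference = 136.3351 − 162.3648 = -26.0297.

-26.0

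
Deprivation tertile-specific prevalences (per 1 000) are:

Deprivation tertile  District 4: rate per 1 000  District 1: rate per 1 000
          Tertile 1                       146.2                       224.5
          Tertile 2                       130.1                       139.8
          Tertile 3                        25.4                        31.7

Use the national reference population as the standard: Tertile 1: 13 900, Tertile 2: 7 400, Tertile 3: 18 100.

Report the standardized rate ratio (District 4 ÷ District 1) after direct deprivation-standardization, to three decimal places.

Standard total = 39 400; weights = 0.3528, 0.1878, 0.4594.
District 4: 0.3528×146.2 + 0.1878×130.1 + 0.4594×25.4 = 87.6817 per 1 000.
District 1: 0.3528×224.5 + 0.1878×139.8 + 0.4594×31.7 = 120.0213 per 1 000.
Ratio = 87.6817 ÷ 120.0213 = 0.73055.

0.731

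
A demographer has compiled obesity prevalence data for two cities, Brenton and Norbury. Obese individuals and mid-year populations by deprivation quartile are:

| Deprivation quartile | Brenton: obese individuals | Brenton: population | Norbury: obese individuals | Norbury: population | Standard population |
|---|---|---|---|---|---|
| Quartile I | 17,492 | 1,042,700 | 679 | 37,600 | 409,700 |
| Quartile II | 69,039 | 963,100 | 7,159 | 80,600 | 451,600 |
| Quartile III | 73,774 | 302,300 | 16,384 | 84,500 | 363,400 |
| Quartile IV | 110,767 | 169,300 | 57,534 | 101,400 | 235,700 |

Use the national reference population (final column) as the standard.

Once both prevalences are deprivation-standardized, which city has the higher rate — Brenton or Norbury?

Deprivation-specific rates per 1,000 for Brenton: 16.776, 71.684, 244.042, 654.265.
For Norbury: 18.059, 88.821, 193.893, 567.396.
Standard total = 1,460,400; weights = 0.2805, 0.3092, 0.2488, 0.1614.
Brenton: 0.2805×16.776 + 0.3092×71.684 + 0.2488×244.042 + 0.1614×654.265 = 193.1941 per 1,000.
Norbury: 0.2805×18.059 + 0.3092×88.821 + 0.2488×193.893 + 0.1614×567.396 = 172.3545 per 1,000.
The crude rates (109.42 vs 268.85) would put Norbury higher, but that reflects its deprivation composition; once standardized to a common deprivation structure, Brenton has the higher underlying rate.

Brenton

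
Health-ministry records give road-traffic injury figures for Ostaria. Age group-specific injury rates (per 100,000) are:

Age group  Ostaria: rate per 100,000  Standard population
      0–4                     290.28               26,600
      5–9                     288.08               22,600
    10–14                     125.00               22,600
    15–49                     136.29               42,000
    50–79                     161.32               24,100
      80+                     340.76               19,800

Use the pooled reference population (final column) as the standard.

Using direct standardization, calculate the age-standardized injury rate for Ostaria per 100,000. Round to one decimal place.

211.9

Standard total = 157,700; weights = 0.1687, 0.1433, 0.1433, 0.2663, 0.1528, 0.1256.
Standardized rate: 0.1687×290.28 + 0.1433×288.08 + 0.1433×125.00 + 0.2663×136.29 + 0.1528×161.32 + 0.1256×340.76 = 211.8966 per 100,000.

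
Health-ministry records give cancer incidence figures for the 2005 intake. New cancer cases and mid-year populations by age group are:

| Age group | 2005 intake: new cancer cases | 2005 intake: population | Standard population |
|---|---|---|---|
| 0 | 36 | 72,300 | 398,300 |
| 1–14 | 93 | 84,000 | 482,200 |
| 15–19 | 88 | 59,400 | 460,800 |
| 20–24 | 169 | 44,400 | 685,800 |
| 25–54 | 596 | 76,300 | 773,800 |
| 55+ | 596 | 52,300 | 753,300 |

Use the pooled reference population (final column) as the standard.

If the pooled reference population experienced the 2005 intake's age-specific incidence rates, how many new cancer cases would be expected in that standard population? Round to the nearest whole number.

Age-specific rates per 100,000 for the 2005 intake: 49.79, 110.71, 148.15, 380.63, 781.13, 1139.58.
Expected new cancer cases = Σ (standard pop × age-specific rate ÷ 100,000)
= 398,300×49.79/100,000 + 482,200×110.71/100,000 + 460,800×148.15/100,000 + 685,800×380.63/100,000 + 773,800×781.13/100,000 + 753,300×1139.58/100,000
= 198.32 + 533.86 + 682.67 + 2610.36 + 6044.36 + 8584.45 = 18654.03.

18654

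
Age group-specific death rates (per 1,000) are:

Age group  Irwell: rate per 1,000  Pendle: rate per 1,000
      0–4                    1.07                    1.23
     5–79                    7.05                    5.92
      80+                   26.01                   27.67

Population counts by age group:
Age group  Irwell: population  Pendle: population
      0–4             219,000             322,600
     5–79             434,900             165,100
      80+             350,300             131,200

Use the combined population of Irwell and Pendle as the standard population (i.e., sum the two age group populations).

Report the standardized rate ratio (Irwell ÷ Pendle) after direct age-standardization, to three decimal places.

Combined standard total = 1,623,100; weights = 0.3337, 0.3697, 0.2967.
Irwell: 0.3337×1.07 + 0.3697×7.05 + 0.2967×26.01 = 10.6791 per 1,000.
Pendle: 0.3337×1.23 + 0.3697×5.92 + 0.2967×27.67 = 10.8073 per 1,000.
Ratio = 10.6791 ÷ 10.8073 = 0.98815.

0.988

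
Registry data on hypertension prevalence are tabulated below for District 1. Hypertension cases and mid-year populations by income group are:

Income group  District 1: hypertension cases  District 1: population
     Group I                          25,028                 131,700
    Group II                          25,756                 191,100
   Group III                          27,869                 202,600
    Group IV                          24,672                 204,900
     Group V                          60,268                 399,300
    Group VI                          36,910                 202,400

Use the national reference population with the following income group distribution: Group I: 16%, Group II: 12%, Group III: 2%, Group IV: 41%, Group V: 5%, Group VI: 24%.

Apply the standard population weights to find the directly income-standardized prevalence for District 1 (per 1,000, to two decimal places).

Income-specific rates per 1,000 for District 1: 190.038, 134.778, 137.557, 120.410, 150.934, 182.362.
Standard weights: 0.16, 0.12, 0.02, 0.41, 0.05, 0.24.
Standardized rate: 0.1600×190.038 + 0.1200×134.778 + 0.0200×137.557 + 0.4100×120.410 + 0.0500×150.934 + 0.2400×182.362 = 150.0121 per 1,000.

150.01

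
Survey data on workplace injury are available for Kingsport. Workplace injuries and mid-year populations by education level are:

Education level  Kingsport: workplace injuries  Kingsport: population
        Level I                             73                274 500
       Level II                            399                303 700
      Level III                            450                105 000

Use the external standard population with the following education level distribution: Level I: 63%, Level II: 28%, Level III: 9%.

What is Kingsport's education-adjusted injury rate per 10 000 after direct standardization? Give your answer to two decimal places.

9.21

Education-specific rates per 10 000 for Kingsport: 2.66, 13.14, 42.86.
Standard weights: 0.63, 0.28, 0.09.
Standardized rate: 0.6300×2.66 + 0.2800×13.14 + 0.0900×42.86 = 9.2112 per 10 000.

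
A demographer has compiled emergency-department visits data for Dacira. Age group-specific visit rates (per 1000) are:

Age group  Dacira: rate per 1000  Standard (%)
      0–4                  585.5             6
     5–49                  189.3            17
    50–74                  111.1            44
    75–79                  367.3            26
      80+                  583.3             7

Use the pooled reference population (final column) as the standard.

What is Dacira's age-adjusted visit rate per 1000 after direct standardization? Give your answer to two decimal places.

Standard weights: 0.06, 0.17, 0.44, 0.26, 0.07.
Standardized rate: 0.0600×585.5 + 0.1700×189.3 + 0.4400×111.1 + 0.2600×367.3 + 0.0700×583.3 = 252.5240 per 1000.

252.52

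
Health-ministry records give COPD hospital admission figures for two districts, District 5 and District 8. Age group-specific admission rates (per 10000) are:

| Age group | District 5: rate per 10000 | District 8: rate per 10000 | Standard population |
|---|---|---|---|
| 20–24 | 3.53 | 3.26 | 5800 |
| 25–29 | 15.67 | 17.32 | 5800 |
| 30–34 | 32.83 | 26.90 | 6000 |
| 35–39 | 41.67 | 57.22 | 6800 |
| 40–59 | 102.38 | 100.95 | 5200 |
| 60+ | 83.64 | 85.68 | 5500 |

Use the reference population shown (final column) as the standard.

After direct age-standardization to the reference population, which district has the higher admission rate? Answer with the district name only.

District 8

Standard total = 35100; weights = 0.1652, 0.1652, 0.1709, 0.1937, 0.1481, 0.1567.
District 5: 0.1652×3.53 + 0.1652×15.67 + 0.1709×32.83 + 0.1937×41.67 + 0.1481×102.38 + 0.1567×83.64 = 45.1308 per 10000.
District 8: 0.1652×3.26 + 0.1652×17.32 + 0.1709×26.90 + 0.1937×57.22 + 0.1481×100.95 + 0.1567×85.68 = 47.4655 per 10000.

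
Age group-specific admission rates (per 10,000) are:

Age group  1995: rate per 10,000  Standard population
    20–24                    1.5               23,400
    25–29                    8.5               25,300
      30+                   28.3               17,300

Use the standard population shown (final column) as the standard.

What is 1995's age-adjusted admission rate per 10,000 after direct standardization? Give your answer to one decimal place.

Standard total = 66,000; weights = 0.3545, 0.3833, 0.2621.
Standardized rate: 0.3545×1.5 + 0.3833×8.5 + 0.2621×28.3 = 11.2082 per 10,000.

11.2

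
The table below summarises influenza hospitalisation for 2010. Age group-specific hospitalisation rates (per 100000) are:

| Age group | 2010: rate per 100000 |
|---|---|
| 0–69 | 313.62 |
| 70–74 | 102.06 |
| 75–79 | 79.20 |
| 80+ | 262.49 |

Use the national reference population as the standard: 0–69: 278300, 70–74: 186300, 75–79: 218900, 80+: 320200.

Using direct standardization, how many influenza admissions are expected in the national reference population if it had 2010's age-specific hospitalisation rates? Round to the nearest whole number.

2077

Expected influenza admissions = Σ (standard pop × age-specific rate ÷ 100000)
= 278300×313.62/100000 + 186300×102.06/100000 + 218900×79.20/100000 + 320200×262.49/100000
= 872.80 + 190.14 + 173.37 + 840.49 = 2076.80.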